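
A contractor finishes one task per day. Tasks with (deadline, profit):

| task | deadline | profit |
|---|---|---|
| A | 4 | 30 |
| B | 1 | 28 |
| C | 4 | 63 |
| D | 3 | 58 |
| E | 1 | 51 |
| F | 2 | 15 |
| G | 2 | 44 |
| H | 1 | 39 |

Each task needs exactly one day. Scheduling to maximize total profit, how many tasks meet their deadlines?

By profit: C(d4,63), D(d3,58), E(d1,51), G(d2,44), H(d1,39), A(d4,30), B(d1,28), F(d2,15)
C→slot 4; D→slot 3; E→slot 1; G→slot 2; H skipped; A skipped; B skipped; F skipped.
4 of 8 scheduled.

4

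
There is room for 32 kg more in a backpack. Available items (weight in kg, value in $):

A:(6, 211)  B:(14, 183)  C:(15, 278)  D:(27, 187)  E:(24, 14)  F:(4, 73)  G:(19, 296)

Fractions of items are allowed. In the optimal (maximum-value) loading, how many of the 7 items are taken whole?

Sort by value per unit weight and fill in that order.
Order: A (211/6=35.17) > C (278/15=18.53) > F (73/4=18.25) > G (296/19=15.58) > B (183/14=13.07) > D (187/27=6.93) > E (14/24=0.58)
Fill: take A (6 @ 211) → take C (15 @ 278) → take F (4 @ 73) → take 7/19 of G → 109.05; 32/32 used.
3 item(s) taken whole; one partial (take 7/19 of G).

3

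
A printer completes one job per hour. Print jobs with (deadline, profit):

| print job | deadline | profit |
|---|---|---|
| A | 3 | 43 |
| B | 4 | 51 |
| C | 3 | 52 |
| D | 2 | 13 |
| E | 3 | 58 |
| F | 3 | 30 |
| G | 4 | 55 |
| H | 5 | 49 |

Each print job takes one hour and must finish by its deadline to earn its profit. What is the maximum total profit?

265

Sort by profit descending; place each in the latest free slot ≤ its deadline.
By profit: E(d3,58), G(d4,55), C(d3,52), B(d4,51), H(d5,49), A(d3,43), F(d3,30), D(d2,13)
E→slot 3; G→slot 4; C→slot 2; B→slot 1; H→slot 5; A skipped; F skipped; D skipped.
Profit = 51 + 52 + 58 + 55 + 49 = 265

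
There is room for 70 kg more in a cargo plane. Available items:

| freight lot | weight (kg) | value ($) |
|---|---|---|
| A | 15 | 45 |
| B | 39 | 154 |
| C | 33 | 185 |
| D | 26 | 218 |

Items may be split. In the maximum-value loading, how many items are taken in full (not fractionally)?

2

Greedy by value/weight ratio, highest first.
Ratios (sorted): D 8.38, C 5.61, B 3.95, A 3.00
take D (26 @ 218); take C (33 @ 185); take 11/39 of B → 43.44. Capacity used 70/70.
2 item(s) taken whole; one partial (take 11/39 of B).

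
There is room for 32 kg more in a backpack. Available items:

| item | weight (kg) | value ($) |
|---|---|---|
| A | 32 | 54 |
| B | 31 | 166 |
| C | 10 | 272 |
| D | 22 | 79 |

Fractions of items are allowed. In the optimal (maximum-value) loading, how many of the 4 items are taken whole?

1

Order: C (272/10=27.20) > B (166/31=5.35) > D (79/22=3.59) > A (54/32=1.69)
Fill: take C (10 @ 272) → take 22/31 of B → 117.81; 32/32 used.
1 item(s) taken whole; one partial (take 22/31 of B).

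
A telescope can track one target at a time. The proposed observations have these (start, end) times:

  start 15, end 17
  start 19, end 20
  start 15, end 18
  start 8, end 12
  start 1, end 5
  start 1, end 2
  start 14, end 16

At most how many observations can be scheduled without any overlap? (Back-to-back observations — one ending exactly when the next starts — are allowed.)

4

Order by finish time; keep every interval that doesn't clash with the previous kept one.
By end time: (1,2), (1,5), (8,12), (14,16), (15,17), (15,18), (19,20).
Pick (1,2); next start ≥ 2 → (8,12); next start ≥ 12 → (14,16); next start ≥ 16 → (19,20).
Selected 4 observations.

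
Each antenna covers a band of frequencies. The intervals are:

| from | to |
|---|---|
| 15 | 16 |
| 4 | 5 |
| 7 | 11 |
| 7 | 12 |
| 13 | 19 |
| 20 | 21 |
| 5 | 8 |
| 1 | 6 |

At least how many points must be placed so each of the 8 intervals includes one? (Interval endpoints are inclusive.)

4

By right end: [4,5]  [1,6]  [5,8]  [7,11]  [7,12]  [15,16]  [13,19]  [20,21]
[4,5] uncovered → point at 5; [7,11] uncovered → point at 11; [15,16] uncovered → point at 16; [20,21] uncovered → point at 21.
Points: 5, 11, 16, 21 (4 total).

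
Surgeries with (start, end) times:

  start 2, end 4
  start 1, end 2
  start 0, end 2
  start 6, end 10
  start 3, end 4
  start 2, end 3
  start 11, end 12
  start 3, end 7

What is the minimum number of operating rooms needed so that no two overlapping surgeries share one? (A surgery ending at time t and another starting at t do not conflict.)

3

starts: [0, 1, 2, 2, 3, 3, 6, 11]
ends:   [2, 2, 3, 4, 4, 7, 10, 12]
s0→1 s1→2 e2→1 e2→0 s2→1 s2→2 e3→1 s3→2 s3→3  — peak 3.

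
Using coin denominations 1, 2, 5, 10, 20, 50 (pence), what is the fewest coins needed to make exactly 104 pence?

104 = 2×50 + 2×2
Total coins = 2 + 2 = 4

4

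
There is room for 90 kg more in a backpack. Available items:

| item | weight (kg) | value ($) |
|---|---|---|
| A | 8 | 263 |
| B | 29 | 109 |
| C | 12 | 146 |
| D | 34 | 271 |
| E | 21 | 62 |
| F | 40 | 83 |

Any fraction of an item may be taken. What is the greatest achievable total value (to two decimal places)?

809.67

Order: A (263/8=32.88) > C (146/12=12.17) > D (271/34=7.97) > B (109/29=3.76) > E (62/21=2.95) > F (83/40=2.08)
Fill: take A (8 @ 263) → take C (12 @ 146) → take D (34 @ 271) → take B (29 @ 109) → take 7/21 of E → 20.67; 90/90 used.
Total value = 809.67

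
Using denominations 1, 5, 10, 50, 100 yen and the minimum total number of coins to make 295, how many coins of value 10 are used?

Greedy: take as many of the largest coin as possible, then repeat with the remainder.
295 − 2×100→95 − 1×50→45 − 4×10→5 − 1×5→0
Count of 10: 4

4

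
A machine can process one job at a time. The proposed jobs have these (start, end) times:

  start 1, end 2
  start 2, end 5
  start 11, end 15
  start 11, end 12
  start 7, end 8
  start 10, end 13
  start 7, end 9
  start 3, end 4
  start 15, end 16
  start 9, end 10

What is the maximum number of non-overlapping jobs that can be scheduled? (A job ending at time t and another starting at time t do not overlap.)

6

Greedy by earliest finish: after sorting by end time, pick each interval compatible with the last pick.
By end time: (1,2), (3,4), (2,5), (7,8), (7,9), (9,10), (11,12), (10,13), (11,15), (15,16).
Pick (1,2); next start ≥ 2 → (3,4); next start ≥ 4 → (7,8); next start ≥ 8 → (9,10); next start ≥ 10 → (11,12); next start ≥ 12 → (15,16).
Selected 6 jobs.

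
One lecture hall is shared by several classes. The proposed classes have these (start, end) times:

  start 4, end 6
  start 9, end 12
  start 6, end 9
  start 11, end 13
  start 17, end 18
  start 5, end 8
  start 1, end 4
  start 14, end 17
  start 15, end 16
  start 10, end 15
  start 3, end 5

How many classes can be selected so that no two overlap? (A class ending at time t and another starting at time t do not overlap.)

6

Greedy by earliest finish: after sorting by end time, pick each interval compatible with the last pick.
By end time: (1,4), (3,5), (4,6), (5,8), (6,9), (9,12), (11,13), (10,15), (15,16), (14,17), (17,18).
Pick (1,4); next start ≥ 4 → (4,6); next start ≥ 6 → (6,9); next start ≥ 9 → (9,12); next start ≥ 12 → (15,16); next start ≥ 16 → (17,18).
Selected 6 classes.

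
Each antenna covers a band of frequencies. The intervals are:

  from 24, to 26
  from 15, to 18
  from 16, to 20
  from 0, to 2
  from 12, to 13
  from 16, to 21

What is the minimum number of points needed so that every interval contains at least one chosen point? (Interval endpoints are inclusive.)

4

Sort by right endpoint; whenever an interval is uncovered, place a point at its right end.
Sorted: [0,2] [12,13] [15,18] [16,20] [16,21] [24,26]
{[0,2]} hit by 2; {[12,13]} hit by 13; {[15,18],[16,20],[16,21]} hit by 18; {[24,26]} hit by 26.
Points: 2, 13, 18, 26 (4 total).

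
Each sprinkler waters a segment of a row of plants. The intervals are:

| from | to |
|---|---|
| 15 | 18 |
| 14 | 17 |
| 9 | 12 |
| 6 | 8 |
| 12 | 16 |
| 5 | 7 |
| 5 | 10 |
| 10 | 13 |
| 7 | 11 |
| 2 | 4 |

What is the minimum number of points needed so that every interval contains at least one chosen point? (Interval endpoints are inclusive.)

4

Sort by right endpoint; whenever an interval is uncovered, place a point at its right end.
Sorted: [2,4] [5,7] [6,8] [5,10] [7,11] [9,12] [10,13] [12,16] [14,17] [15,18]
{[2,4]} hit by 4; {[5,7],[6,8],[5,10],[7,11]} hit by 7; {[9,12],[10,13],[12,16]} hit by 12; {[14,17],[15,18]} hit by 17.
Points: 4, 7, 12, 17 (4 total).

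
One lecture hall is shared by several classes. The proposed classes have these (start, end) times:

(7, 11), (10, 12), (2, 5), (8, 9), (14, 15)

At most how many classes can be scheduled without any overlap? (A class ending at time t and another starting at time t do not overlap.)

4

Sort by end time and greedily take each interval whose start is ≥ the last chosen end.
By end time: (2,5), (8,9), (7,11), (10,12), (14,15).
Pick (2,5); next start ≥ 5 → (8,9); next start ≥ 9 → (10,12); next start ≥ 12 → (14,15).
Selected 4 classes.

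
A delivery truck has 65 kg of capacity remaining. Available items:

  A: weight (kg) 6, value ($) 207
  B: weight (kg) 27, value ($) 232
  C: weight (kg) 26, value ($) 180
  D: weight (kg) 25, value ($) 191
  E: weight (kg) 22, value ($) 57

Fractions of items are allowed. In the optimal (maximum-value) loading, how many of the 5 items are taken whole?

3

Greedy by value/weight ratio, highest first.
Order: A (207/6=34.50) > B (232/27=8.59) > D (191/25=7.64) > C (180/26=6.92) > E (57/22=2.59)
Fill: take A (6 @ 207) → take B (27 @ 232) → take D (25 @ 191) → take 7/26 of C → 48.46; 65/65 used.
3 item(s) taken whole; one partial (take 7/26 of C).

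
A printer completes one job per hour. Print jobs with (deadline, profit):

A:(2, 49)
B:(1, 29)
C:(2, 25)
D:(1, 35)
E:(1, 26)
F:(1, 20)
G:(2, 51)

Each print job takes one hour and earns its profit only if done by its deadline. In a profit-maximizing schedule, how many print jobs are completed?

Sort by profit descending; place each in the latest free slot ≤ its deadline.
Profit order: G=51 A=49 D=35 B=29 E=26 C=25 F=20
Assign: G→slot 2, A→slot 1, D skipped, B skipped, E skipped, C skipped, F skipped.
Slots: [1:A] [2:G]
2 of 7 scheduled.

2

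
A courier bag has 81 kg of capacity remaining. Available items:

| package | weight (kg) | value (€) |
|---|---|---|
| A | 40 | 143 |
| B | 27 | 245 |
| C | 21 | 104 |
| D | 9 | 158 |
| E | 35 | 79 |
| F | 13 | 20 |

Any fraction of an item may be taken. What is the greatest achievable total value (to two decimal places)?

592.80

Greedy by value/weight ratio, highest first.
Order: D (158/9=17.56) > B (245/27=9.07) > C (104/21=4.95) > A (143/40=3.58) > E (79/35=2.26) > F (20/13=1.54)
Fill: take D (9 @ 158) → take B (27 @ 245) → take C (21 @ 104) → take 24/40 of A → 85.80; 81/81 used.
Total value = 592.80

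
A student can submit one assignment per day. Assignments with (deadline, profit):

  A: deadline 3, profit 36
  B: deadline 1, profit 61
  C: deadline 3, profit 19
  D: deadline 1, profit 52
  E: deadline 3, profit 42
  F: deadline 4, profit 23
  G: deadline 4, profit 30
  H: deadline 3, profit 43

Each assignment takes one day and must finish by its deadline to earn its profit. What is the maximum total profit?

176

By profit: B(d1,61), D(d1,52), H(d3,43), E(d3,42), A(d3,36), G(d4,30), F(d4,23), C(d3,19)
B→slot 1; D skipped; H→slot 3; E→slot 2; A skipped; G→slot 4; F skipped; C skipped.
Profit = 61 + 42 + 43 + 30 = 176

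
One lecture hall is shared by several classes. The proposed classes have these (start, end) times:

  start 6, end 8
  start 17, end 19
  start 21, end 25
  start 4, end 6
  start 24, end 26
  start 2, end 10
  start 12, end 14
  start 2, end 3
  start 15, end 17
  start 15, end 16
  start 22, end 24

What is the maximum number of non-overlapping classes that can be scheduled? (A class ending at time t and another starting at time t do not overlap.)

8

Greedy by earliest finish: after sorting by end time, pick each interval compatible with the last pick.
Sorted by end: (2,3)  (4,6)  (6,8)  (2,10)  (12,14)  (15,16)  (15,17)  (17,19)  (22,24)  (21,25)  (24,26)
take (2,3); take (4,6); take (6,8); take (12,14); take (15,16); take (17,19); take (22,24); take (24,26).
Selected 8 classes.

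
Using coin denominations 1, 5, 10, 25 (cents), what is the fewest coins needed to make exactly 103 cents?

7

Use the largest denomination that fits, subtract, and repeat.
103 − 4×25→3 − 3×1→0
Total coins = 4 + 3 = 7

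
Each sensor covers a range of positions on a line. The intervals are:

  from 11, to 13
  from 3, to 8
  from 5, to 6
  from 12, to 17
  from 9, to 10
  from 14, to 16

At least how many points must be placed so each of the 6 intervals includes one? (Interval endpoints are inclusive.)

By right end: [5,6]  [3,8]  [9,10]  [11,13]  [14,16]  [12,17]
[5,6] uncovered → point at 6; [9,10] uncovered → point at 10; [11,13] uncovered → point at 13; [14,16] uncovered → point at 16.
Points: 6, 10, 13, 16 (4 total).

4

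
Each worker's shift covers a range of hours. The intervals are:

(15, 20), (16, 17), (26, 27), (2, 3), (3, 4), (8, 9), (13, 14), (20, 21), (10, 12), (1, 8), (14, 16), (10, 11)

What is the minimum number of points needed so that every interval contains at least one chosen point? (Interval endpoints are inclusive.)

7

Process intervals by earliest right end; each time one isn't hit yet, stab at its right endpoint.
By right end: [2,3]  [3,4]  [1,8]  [8,9]  [10,11]  [10,12]  [13,14]  [14,16]  [16,17]  [15,20]  [20,21]  [26,27]
[2,3] uncovered → point at 3; [8,9] uncovered → point at 9; [10,11] uncovered → point at 11; [13,14] uncovered → point at 14; [16,17] uncovered → point at 17; [20,21] uncovered → point at 21; [26,27] uncovered → point at 27.
Points: 3, 9, 11, 14, 17, 21, 27 (7 total).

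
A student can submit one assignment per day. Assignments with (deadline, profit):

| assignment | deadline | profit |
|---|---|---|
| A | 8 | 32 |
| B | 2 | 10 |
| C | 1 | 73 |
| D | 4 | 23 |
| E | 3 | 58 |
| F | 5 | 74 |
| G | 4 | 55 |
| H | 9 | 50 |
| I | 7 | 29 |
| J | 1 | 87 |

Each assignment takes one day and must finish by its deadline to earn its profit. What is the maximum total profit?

408

By profit: J(d1,87), F(d5,74), C(d1,73), E(d3,58), G(d4,55), H(d9,50), A(d8,32), I(d7,29), D(d4,23), B(d2,10)
J→slot 1; F→slot 5; C skipped; E→slot 3; G→slot 4; H→slot 9; A→slot 8; I→slot 7; D→slot 2; B skipped.
Profit = 87 + 23 + 58 + 55 + 74 + 29 + 32 + 50 = 408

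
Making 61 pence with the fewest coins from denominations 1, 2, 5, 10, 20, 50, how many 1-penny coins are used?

1

Greedy: take as many of the largest coin as possible, then repeat with the remainder.
61 = 1×50 + 1×10 + 1×1
Count of 1: 1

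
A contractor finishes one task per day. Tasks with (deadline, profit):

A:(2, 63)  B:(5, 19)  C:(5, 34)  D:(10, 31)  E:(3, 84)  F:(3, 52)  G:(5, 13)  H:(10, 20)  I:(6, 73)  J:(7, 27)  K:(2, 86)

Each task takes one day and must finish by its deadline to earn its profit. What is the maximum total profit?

437

Take jobs in profit order; each goes to the latest open slot no later than its deadline.
Profit order: K=86 E=84 I=73 A=63 F=52 C=34 D=31 J=27 H=20 B=19 G=13
Assign: K→slot 2, E→slot 3, I→slot 6, A→slot 1, F skipped, C→slot 5, D→slot 10, J→slot 7, H→slot 9, B→slot 4, G skipped.
Slots: [1:A] [2:K] [3:E] [4:B] [5:C] [6:I] [7:J] [9:H] [10:D]
Profit = 63 + 86 + 84 + 19 + 34 + 73 + 27 + 20 + 31 = 437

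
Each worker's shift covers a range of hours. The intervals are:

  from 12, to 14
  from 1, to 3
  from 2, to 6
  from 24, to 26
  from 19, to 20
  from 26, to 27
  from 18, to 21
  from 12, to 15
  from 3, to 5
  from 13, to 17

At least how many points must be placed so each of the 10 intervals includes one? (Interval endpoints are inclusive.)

Sort by right endpoint; whenever an interval is uncovered, place a point at its right end.
Sorted: [1,3] [3,5] [2,6] [12,14] [12,15] [13,17] [19,20] [18,21] [24,26] [26,27]
{[1,3],[3,5],[2,6]} hit by 3; {[12,14],[12,15],[13,17]} hit by 14; {[19,20],[18,21]} hit by 20; {[24,26],[26,27]} hit by 26.
Points: 3, 14, 20, 26 (4 total).

4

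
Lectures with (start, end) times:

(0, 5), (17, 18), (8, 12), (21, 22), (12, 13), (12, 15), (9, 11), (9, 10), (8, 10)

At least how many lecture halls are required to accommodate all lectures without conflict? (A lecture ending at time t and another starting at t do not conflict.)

4

Count concurrent intervals with a sweep; the peak is the room count.
starts: [0, 8, 8, 9, 9, 12, 12, 17, 21]
ends:   [5, 10, 10, 11, 12, 13, 15, 18, 22]
s0→1 e5→0 s8→1 s8→2 s9→3 s9→4  — peak 4.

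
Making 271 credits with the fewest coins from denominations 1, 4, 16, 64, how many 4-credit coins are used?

3

Use the largest denomination that fits, subtract, and repeat.
271 − 4×64→15 − 3×4→3 − 3×1→0
Count of 4: 3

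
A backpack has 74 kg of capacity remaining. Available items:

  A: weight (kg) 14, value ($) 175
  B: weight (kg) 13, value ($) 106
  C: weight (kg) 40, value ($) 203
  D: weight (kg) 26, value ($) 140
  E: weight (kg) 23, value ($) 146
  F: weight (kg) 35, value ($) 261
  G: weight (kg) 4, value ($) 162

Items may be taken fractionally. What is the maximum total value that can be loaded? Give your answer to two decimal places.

754.78

Greedy by value/weight ratio, highest first.
Ratios (sorted): G 40.50, A 12.50, B 8.15, F 7.46, E 6.35, D 5.38, C 5.08
take G (4 @ 162); take A (14 @ 175); take B (13 @ 106); take F (35 @ 261); take 8/23 of E → 50.78. Capacity used 74/74.
Total value = 754.78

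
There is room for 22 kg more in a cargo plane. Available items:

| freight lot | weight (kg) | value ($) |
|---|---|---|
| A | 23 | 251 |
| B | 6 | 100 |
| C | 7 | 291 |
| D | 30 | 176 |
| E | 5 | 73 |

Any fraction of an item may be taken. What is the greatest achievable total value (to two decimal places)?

507.65

Ratios (sorted): C 41.57, B 16.67, E 14.60, A 10.91, D 5.87
take C (7 @ 291); take B (6 @ 100); take E (5 @ 73); take 4/23 of A → 43.65. Capacity used 22/22.
Total value = 507.65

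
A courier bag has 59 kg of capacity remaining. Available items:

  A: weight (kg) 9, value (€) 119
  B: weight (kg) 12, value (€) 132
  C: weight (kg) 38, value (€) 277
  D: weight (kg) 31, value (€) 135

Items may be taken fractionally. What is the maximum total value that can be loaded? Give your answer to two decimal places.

528.00

Ratios (sorted): A 13.22, B 11.00, C 7.29, D 4.35
take A (9 @ 119); take B (12 @ 132); take C (38 @ 277). Capacity used 59/59.
Total value = 528.00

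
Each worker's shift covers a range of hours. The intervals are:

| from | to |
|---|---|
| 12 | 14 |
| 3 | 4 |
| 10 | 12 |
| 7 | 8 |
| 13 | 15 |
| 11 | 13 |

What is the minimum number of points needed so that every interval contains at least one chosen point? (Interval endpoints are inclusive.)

4

By right end: [3,4]  [7,8]  [10,12]  [11,13]  [12,14]  [13,15]
[3,4] uncovered → point at 4; [7,8] uncovered → point at 8; [10,12] uncovered → point at 12; [13,15] uncovered → point at 15.
Points: 4, 8, 12, 15 (4 total).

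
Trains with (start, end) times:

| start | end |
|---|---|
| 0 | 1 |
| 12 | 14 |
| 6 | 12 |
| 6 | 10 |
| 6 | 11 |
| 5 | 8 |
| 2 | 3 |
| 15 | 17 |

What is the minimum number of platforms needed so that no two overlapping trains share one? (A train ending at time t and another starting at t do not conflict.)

Events (time:±→running): 0:+→1 1:-→0 2:+→1 3:-→0 5:+→1 6:+→2 6:+→3 6:+→4 … peak 4.

4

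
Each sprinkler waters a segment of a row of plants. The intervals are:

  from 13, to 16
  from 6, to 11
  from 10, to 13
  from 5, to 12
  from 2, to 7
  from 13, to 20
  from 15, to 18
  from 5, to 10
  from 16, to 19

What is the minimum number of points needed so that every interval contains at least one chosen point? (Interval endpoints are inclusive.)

Sorted: [2,7] [5,10] [6,11] [5,12] [10,13] [13,16] [15,18] [16,19] [13,20]
{[2,7],[5,10],[6,11],[5,12]} hit by 7; {[10,13],[13,16]} hit by 13; {[15,18],[16,19],[13,20]} hit by 18.
Points: 7, 13, 18 (3 total).

3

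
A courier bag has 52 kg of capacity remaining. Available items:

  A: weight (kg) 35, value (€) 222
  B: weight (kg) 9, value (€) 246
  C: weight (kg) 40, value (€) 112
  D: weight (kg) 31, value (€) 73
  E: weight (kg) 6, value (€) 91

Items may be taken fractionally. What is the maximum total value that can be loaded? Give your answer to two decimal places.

Sort by value per unit weight and fill in that order.
Ratios (sorted): B 27.33, E 15.17, A 6.34, C 2.80, D 2.35
take B (9 @ 246); take E (6 @ 91); take A (35 @ 222); take 2/40 of C → 5.60. Capacity used 52/52.
Total value = 564.60

564.60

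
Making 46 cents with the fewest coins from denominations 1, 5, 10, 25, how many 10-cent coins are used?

46 − 1×25→21 − 2×10→1 − 1×1→0
Count of 10: 2

2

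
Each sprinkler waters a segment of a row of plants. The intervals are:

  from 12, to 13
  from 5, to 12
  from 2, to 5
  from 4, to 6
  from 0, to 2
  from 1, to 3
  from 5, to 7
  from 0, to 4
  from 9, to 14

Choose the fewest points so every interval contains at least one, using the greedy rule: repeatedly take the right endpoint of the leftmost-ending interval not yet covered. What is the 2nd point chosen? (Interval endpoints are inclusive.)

Process intervals by earliest right end; each time one isn't hit yet, stab at its right endpoint.
Sorted: [0,2] [1,3] [0,4] [2,5] [4,6] [5,7] [5,12] [12,13] [9,14]
{[0,2],[1,3],[0,4],[2,5]} hit by 2; {[4,6],[5,7],[5,12]} hit by 6; {[12,13],[9,14]} hit by 13.
Points: 2, 6, 13 (3 total).

6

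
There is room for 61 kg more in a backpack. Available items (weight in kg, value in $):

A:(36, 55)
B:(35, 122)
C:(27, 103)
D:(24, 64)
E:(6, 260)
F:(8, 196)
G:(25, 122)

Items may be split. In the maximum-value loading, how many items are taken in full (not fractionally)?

Order: E (260/6=43.33) > F (196/8=24.50) > G (122/25=4.88) > C (103/27=3.81) > B (122/35=3.49) > D (64/24=2.67) > A (55/36=1.53)
Fill: take E (6 @ 260) → take F (8 @ 196) → take G (25 @ 122) → take 22/27 of C → 83.93; 61/61 used.
3 item(s) taken whole; one partial (take 22/27 of C).

3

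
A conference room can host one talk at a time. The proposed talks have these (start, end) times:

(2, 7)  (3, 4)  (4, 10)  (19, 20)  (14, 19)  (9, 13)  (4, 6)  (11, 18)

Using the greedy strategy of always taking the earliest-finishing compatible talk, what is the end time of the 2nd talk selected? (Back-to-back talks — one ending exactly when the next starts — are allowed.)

6

Greedy by earliest finish: after sorting by end time, pick each interval compatible with the last pick.
By end time: (3,4), (4,6), (2,7), (4,10), (9,13), (11,18), (14,19), (19,20).
Pick (3,4); next start ≥ 4 → (4,6); next start ≥ 6 → (9,13); next start ≥ 13 → (14,19); next start ≥ 19 → (19,20).
Selected: (3,4) (4,6) (9,13) (14,19) (19,20)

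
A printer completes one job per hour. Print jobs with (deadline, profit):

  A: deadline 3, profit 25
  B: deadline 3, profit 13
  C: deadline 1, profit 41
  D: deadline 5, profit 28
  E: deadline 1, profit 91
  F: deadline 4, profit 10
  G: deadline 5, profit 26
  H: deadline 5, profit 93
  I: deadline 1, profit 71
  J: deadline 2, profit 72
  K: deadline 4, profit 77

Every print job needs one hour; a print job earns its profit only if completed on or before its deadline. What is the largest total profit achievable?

361

Sort by profit descending; place each in the latest free slot ≤ its deadline.
By profit: H(d5,93), E(d1,91), K(d4,77), J(d2,72), I(d1,71), C(d1,41), D(d5,28), G(d5,26), A(d3,25), B(d3,13), F(d4,10)
H→slot 5; E→slot 1; K→slot 4; J→slot 2; I skipped; C skipped; D→slot 3; G skipped; A skipped; B skipped; F skipped.
Profit = 91 + 72 + 28 + 77 + 93 = 361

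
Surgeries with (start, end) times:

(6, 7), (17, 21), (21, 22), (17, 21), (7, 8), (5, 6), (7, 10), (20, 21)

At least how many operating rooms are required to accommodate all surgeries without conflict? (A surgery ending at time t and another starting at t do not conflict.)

starts: [5, 6, 7, 7, 17, 17, 20, 21]
ends:   [6, 7, 8, 10, 21, 21, 21, 22]
s5→1 e6→0 s6→1 e7→0 s7→1 s7→2 e8→1 e10→0 s17→1 s17→2 s20→3  — peak 3.

3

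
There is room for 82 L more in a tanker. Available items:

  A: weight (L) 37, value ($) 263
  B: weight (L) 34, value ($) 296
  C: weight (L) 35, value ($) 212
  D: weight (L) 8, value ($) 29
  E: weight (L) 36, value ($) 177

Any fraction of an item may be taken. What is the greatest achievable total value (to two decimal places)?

625.63

Sort by value per unit weight and fill in that order.
Order: B (296/34=8.71) > A (263/37=7.11) > C (212/35=6.06) > E (177/36=4.92) > D (29/8=3.62)
Fill: take B (34 @ 296) → take A (37 @ 263) → take 11/35 of C → 66.63; 82/82 used.
Total value = 625.63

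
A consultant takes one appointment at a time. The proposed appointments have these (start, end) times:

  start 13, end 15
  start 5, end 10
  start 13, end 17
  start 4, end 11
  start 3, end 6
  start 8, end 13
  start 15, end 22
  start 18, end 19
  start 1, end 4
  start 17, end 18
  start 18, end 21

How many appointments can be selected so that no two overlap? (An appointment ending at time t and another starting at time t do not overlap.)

5

Greedy by earliest finish: after sorting by end time, pick each interval compatible with the last pick.
Sorted by end: (1,4)  (3,6)  (5,10)  (4,11)  (8,13)  (13,15)  (13,17)  (17,18)  (18,19)  (18,21)  (15,22)
take (1,4); skip (3,6); take (5,10); take (13,15); skip (13,17); take (17,18); take (18,19); skip (15,22).
Selected 5 appointments.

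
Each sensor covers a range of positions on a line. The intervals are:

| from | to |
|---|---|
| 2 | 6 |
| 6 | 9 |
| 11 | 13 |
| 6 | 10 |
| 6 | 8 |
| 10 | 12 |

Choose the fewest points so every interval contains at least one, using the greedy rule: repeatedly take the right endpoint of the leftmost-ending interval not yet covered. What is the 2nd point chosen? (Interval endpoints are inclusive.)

Sorted: [2,6] [6,8] [6,9] [6,10] [10,12] [11,13]
{[2,6],[6,8],[6,9],[6,10]} hit by 6; {[10,12],[11,13]} hit by 12.
Points: 6, 12 (2 total).

12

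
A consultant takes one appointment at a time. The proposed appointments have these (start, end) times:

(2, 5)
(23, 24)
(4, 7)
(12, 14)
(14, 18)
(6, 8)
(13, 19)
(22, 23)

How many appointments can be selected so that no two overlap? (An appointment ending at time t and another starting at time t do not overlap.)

Greedy by earliest finish: after sorting by end time, pick each interval compatible with the last pick.
By end time: (2,5), (4,7), (6,8), (12,14), (14,18), (13,19), (22,23), (23,24).
Pick (2,5); next start ≥ 5 → (6,8); next start ≥ 8 → (12,14); next start ≥ 14 → (14,18); next start ≥ 18 → (22,23); next start ≥ 23 → (23,24).
Selected 6 appointments.

6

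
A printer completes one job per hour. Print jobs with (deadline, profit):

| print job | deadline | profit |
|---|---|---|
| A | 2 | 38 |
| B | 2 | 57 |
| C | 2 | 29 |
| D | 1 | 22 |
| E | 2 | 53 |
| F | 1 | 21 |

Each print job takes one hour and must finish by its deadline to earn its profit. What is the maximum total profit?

Take jobs in profit order; each goes to the latest open slot no later than its deadline.
By profit: B(d2,57), E(d2,53), A(d2,38), C(d2,29), D(d1,22), F(d1,21)
B→slot 2; E→slot 1; A skipped; C skipped; D skipped; F skipped.
Profit = 53 + 57 = 110

110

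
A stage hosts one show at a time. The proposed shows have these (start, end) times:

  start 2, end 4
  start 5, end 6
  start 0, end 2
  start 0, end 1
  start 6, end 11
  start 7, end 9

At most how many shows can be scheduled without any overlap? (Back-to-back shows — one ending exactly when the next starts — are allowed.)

Order by finish time; keep every interval that doesn't clash with the previous kept one.
Sorted by end: (0,1)  (0,2)  (2,4)  (5,6)  (7,9)  (6,11)
take (0,1); take (2,4); take (5,6); take (7,9).
Selected 4 shows.

4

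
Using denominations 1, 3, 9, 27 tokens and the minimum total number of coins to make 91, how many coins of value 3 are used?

Use the largest denomination that fits, subtract, and repeat.
91 = 3×27 + 1×9 + 1×1
Count of 3: 0

0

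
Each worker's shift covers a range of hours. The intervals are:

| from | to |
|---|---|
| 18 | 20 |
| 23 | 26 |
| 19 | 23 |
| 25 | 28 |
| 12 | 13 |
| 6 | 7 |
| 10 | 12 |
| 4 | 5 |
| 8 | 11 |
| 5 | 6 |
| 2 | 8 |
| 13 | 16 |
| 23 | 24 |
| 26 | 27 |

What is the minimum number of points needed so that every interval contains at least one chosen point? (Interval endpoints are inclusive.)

7

Sort by right endpoint; whenever an interval is uncovered, place a point at its right end.
Sorted: [4,5] [5,6] [6,7] [2,8] [8,11] [10,12] [12,13] [13,16] [18,20] [19,23] [23,24] [23,26] [26,27] [25,28]
{[4,5],[5,6]} hit by 5; {[6,7],[2,8]} hit by 7; {[8,11],[10,12]} hit by 11; {[12,13],[13,16]} hit by 13; {[18,20],[19,23]} hit by 20; {[23,24],[23,26]} hit by 24; {[26,27],[25,28]} hit by 27.
Points: 5, 7, 11, 13, 20, 24, 27 (7 total).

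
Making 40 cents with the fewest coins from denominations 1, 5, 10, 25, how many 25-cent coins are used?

1

Use the largest denomination that fits, subtract, and repeat.
40 = 1×25 + 1×10 + 1×5
Count of 25: 1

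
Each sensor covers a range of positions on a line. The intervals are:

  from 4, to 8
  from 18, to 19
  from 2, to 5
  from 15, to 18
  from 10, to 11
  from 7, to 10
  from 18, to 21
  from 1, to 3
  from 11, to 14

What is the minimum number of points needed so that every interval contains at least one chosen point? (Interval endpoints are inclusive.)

Process intervals by earliest right end; each time one isn't hit yet, stab at its right endpoint.
Sorted: [1,3] [2,5] [4,8] [7,10] [10,11] [11,14] [15,18] [18,19] [18,21]
{[1,3],[2,5]} hit by 3; {[4,8],[7,10]} hit by 8; {[10,11],[11,14]} hit by 11; {[15,18],[18,19],[18,21]} hit by 18.
Points: 3, 8, 11, 18 (4 total).

4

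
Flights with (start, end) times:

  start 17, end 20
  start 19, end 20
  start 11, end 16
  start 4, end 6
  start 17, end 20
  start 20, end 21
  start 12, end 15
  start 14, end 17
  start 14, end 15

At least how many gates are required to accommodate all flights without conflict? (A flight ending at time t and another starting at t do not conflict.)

4

Count concurrent intervals with a sweep; the peak is the room count.
starts: [4, 11, 12, 14, 14, 17, 17, 19, 20]
ends:   [6, 15, 15, 16, 17, 20, 20, 20, 21]
s4→1 e6→0 s11→1 s12→2 s14→3 s14→4  — peak 4.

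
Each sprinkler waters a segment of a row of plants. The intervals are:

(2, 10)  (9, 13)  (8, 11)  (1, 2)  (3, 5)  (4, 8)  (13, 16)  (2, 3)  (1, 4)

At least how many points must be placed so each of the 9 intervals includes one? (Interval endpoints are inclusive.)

Process intervals by earliest right end; each time one isn't hit yet, stab at its right endpoint.
By right end: [1,2]  [2,3]  [1,4]  [3,5]  [4,8]  [2,10]  [8,11]  [9,13]  [13,16]
[1,2] uncovered → point at 2; [3,5] uncovered → point at 5; [8,11] uncovered → point at 11; [13,16] uncovered → point at 16.
Points: 2, 5, 11, 16 (4 total).

4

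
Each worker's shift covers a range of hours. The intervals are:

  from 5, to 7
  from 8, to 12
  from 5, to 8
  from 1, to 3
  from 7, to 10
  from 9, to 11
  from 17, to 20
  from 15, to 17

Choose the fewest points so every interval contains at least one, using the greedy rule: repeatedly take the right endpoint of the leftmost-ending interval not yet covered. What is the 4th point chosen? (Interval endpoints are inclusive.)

Process intervals by earliest right end; each time one isn't hit yet, stab at its right endpoint.
By right end: [1,3]  [5,7]  [5,8]  [7,10]  [9,11]  [8,12]  [15,17]  [17,20]
[1,3] uncovered → point at 3; [5,7] uncovered → point at 7; [9,11] uncovered → point at 11; [15,17] uncovered → point at 17.
Points: 3, 7, 11, 17 (4 total).

17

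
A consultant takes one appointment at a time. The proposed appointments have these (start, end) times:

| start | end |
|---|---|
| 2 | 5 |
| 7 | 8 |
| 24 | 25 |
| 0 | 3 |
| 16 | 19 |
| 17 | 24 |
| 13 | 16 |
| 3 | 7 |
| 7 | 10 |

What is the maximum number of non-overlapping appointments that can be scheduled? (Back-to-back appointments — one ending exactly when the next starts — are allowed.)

Greedy by earliest finish: after sorting by end time, pick each interval compatible with the last pick.
By end time: (0,3), (2,5), (3,7), (7,8), (7,10), (13,16), (16,19), (17,24), (24,25).
Pick (0,3); next start ≥ 3 → (3,7); next start ≥ 7 → (7,8); next start ≥ 8 → (13,16); next start ≥ 16 → (16,19); next start ≥ 19 → (24,25).
Selected 6 appointments.

6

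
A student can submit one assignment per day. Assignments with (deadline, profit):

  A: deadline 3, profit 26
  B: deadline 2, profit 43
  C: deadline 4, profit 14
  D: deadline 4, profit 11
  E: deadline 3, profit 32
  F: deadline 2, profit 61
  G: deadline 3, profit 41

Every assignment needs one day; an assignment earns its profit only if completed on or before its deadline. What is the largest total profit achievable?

159

Sort by profit descending; place each in the latest free slot ≤ its deadline.
By profit: F(d2,61), B(d2,43), G(d3,41), E(d3,32), A(d3,26), C(d4,14), D(d4,11)
F→slot 2; B→slot 1; G→slot 3; E skipped; A skipped; C→slot 4; D skipped.
Profit = 43 + 61 + 41 + 14 = 159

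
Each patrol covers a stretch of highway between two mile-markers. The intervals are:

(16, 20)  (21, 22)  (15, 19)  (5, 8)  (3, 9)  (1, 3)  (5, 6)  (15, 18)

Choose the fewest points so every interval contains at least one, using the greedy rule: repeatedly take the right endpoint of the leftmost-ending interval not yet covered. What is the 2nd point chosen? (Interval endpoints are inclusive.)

6

By right end: [1,3]  [5,6]  [5,8]  [3,9]  [15,18]  [15,19]  [16,20]  [21,22]
[1,3] uncovered → point at 3; [5,6] uncovered → point at 6; [15,18] uncovered → point at 18; [21,22] uncovered → point at 22.
Points: 3, 6, 18, 22 (4 total).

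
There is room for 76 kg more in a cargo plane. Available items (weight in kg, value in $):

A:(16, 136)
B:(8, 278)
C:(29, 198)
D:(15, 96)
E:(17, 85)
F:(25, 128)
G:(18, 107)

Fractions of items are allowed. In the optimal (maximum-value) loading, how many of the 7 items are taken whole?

Greedy by value/weight ratio, highest first.
Ratios (sorted): B 34.75, A 8.50, C 6.83, D 6.40, G 5.94, F 5.12, E 5.00
take B (8 @ 278); take A (16 @ 136); take C (29 @ 198); take D (15 @ 96); take 8/18 of G → 47.56. Capacity used 76/76.
4 item(s) taken whole; one partial (take 8/18 of G).

4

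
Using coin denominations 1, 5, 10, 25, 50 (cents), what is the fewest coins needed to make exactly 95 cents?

Use the largest denomination that fits, subtract, and repeat.
95 = 1×50 + 1×25 + 2×10
Total coins = 1 + 1 + 2 = 4

4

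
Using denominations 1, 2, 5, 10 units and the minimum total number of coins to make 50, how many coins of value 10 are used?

5

50 = 5×10
Count of 10: 5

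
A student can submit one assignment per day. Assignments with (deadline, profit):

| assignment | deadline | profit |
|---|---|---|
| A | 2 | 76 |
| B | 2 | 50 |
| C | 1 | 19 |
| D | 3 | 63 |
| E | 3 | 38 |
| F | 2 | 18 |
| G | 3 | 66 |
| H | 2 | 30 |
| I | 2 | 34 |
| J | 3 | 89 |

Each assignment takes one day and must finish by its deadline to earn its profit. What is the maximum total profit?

231

Sort by profit descending; place each in the latest free slot ≤ its deadline.
By profit: J(d3,89), A(d2,76), G(d3,66), D(d3,63), B(d2,50), E(d3,38), I(d2,34), H(d2,30), C(d1,19), F(d2,18)
J→slot 3; A→slot 2; G→slot 1; D skipped; B skipped; E skipped; I skipped; H skipped; C skipped; F skipped.
Profit = 66 + 76 + 89 = 231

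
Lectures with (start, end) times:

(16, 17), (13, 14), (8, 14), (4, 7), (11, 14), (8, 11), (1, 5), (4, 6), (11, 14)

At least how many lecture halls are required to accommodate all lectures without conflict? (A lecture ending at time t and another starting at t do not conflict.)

4

The answer is the maximum number of intervals overlapping at any instant.
Events (time:±→running): 1:+→1 4:+→2 4:+→3 5:-→2 6:-→1 7:-→0 8:+→1 8:+→2 11:-→1 11:+→2 11:+→3 13:+→4 … peak 4.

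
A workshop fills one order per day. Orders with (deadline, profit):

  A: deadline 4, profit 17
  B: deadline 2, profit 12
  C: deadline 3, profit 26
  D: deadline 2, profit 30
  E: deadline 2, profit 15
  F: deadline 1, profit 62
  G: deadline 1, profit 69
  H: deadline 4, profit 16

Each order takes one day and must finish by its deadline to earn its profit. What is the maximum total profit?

Take jobs in profit order; each goes to the latest open slot no later than its deadline.
By profit: G(d1,69), F(d1,62), D(d2,30), C(d3,26), A(d4,17), H(d4,16), E(d2,15), B(d2,12)
G→slot 1; F skipped; D→slot 2; C→slot 3; A→slot 4; H skipped; E skipped; B skipped.
Profit = 69 + 30 + 26 + 17 = 142

142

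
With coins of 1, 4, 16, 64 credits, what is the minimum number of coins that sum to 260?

Greedy: take as many of the largest coin as possible, then repeat with the remainder.
260 − 4×64→4 − 1×4→0
Total coins = 4 + 1 = 5

5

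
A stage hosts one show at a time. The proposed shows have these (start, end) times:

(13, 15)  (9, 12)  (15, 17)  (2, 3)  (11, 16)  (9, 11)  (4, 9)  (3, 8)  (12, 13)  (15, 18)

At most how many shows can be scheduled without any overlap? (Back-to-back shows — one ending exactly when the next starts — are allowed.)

6

Sort by end time and greedily take each interval whose start is ≥ the last chosen end.
Sorted by end: (2,3)  (3,8)  (4,9)  (9,11)  (9,12)  (12,13)  (13,15)  (11,16)  (15,17)  (15,18)
take (2,3); take (3,8); take (9,11); take (12,13); take (13,15); take (15,17); skip (15,18).
Selected 6 shows.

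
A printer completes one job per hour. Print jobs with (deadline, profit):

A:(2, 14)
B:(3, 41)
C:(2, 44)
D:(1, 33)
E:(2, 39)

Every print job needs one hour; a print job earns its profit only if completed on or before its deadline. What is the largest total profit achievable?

Sort by profit descending; place each in the latest free slot ≤ its deadline.
Profit order: C=44 B=41 E=39 D=33 A=14
Assign: C→slot 2, B→slot 3, E→slot 1, D skipped, A skipped.
Slots: [1:E] [2:C] [3:B]
Profit = 39 + 44 + 41 = 124

124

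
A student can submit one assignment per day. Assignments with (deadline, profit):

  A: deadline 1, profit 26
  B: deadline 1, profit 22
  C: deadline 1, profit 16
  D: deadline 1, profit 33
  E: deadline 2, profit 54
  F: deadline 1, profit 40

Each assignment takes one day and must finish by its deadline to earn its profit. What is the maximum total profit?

Take jobs in profit order; each goes to the latest open slot no later than its deadline.
Profit order: E=54 F=40 D=33 A=26 B=22 C=16
Assign: E→slot 2, F→slot 1, D skipped, A skipped, B skipped, C skipped.
Slots: [1:F] [2:E]
Profit = 40 + 54 = 94

94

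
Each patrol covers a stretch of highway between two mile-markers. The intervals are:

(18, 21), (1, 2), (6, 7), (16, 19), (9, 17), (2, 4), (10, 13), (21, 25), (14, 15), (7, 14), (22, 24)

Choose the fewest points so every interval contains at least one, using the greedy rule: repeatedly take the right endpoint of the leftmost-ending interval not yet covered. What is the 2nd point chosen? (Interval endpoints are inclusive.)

7

Sort by right endpoint; whenever an interval is uncovered, place a point at its right end.
Sorted: [1,2] [2,4] [6,7] [10,13] [7,14] [14,15] [9,17] [16,19] [18,21] [22,24] [21,25]
{[1,2],[2,4]} hit by 2; {[6,7]} hit by 7; {[10,13],[7,14]} hit by 13; {[14,15],[9,17]} hit by 15; {[16,19],[18,21]} hit by 19; {[22,24],[21,25]} hit by 24.
Points: 2, 7, 13, 15, 19, 24 (6 total).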